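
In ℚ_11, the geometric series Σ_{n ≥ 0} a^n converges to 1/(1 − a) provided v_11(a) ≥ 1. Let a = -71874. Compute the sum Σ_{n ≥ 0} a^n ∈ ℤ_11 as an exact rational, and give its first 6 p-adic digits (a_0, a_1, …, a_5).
Σ a^n = 1/(1 − a) = 1/71875;  first 6 digits = (1, 0, 0, 1, 6, 10)

v_11(a) = 3 ≥ 1, so the series converges in ℤ_11 to 1/(1 − a) = 1/(1 − (-71874)) = 1/71875. Expand this rational in ℤ_11: compute digits iteratively via d_i = x_i mod 11, x_{i+1} = (x_i − d_i)/11. The first 6 digits are (1, 0, 0, 1, 6, 10).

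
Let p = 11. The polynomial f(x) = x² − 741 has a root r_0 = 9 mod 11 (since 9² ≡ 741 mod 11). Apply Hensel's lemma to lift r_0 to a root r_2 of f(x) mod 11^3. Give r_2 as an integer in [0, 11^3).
r_2 = 86 (mod 1331)

Hensel's recurrence: r_{i+1} = r_i − f(r_i)·(f′(r_i))^{-1} mod 11^{i+2}, with f′(x) = 2x. Iterate:
  r_0 = 9 (mod 11)
  r_1 = 86 (mod 121)
  r_2 = 86 (mod 1331)
Final: r_2 = 86, and one checks f(r_2) ≡ 0 mod 11^3.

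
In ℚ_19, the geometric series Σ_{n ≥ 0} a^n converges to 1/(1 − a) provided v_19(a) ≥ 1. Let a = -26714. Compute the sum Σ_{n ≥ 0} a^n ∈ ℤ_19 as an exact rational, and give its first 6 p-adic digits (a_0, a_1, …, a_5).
Σ a^n = 1/(1 − a) = 1/26715;  first 6 digits = (1, 0, 2, 15, 3, 3)

v_19(a) = 2 ≥ 1, so the series converges in ℤ_19 to 1/(1 − a) = 1/(1 − (-26714)) = 1/26715. Expand this rational in ℤ_19: compute digits iteratively via d_i = x_i mod 19, x_{i+1} = (x_i − d_i)/19. The first 6 digits are (1, 0, 2, 15, 3, 3).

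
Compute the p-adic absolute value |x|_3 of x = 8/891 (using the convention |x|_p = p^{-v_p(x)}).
|8/891|_3 = 81

Step 1 — compute v_3(x) by factoring powers of 3 out of the numerator and denominator: v_3(8/891) = -4. Step 2 — apply |x|_p = p^{-v_p(x)} = 3^{4} = 81.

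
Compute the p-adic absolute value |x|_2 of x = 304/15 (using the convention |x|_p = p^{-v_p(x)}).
|304/15|_2 = 1/16

Step 1 — compute v_2(x) by factoring powers of 2 out of the numerator and denominator: v_2(304/15) = 4. Step 2 — apply |x|_p = p^{-v_p(x)} = 2^{-4} = 1/16.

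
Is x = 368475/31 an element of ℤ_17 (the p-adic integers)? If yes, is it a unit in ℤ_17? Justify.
x ∈ ℤ_17 but not a unit; v_17(x) = 3 > 0

ℤ_17 = {x ∈ ℚ_17 : v_17(x) ≥ 0} and ℤ_17^× = {x ∈ ℤ_17 : v_17(x) = 0}. Here v_17(368475/31) = v_17(num) − v_17(den) = 3; compare against these criteria.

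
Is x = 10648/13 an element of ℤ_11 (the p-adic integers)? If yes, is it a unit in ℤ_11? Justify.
x ∈ ℤ_11 but not a unit; v_11(x) = 3 > 0

ℤ_11 = {x ∈ ℚ_11 : v_11(x) ≥ 0} and ℤ_11^× = {x ∈ ℤ_11 : v_11(x) = 0}. Here v_11(10648/13) = v_11(num) − v_11(den) = 3; compare against these criteria.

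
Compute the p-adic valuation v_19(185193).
v_19(185193) = 3

v_19(n) is the largest exponent k such that 19^k divides n. Factor out: 185193 = 19^3 · 27. (Sign doesn't affect v_p.) So v_19(185193) = 3.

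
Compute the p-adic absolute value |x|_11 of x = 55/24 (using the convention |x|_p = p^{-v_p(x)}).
|55/24|_11 = 1/11

Step 1 — compute v_11(x) by factoring powers of 11 out of the numerator and denominator: v_11(55/24) = 1. Step 2 — apply |x|_p = p^{-v_p(x)} = 11^{-1} = 1/11.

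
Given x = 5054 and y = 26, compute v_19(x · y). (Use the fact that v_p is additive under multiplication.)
v_19(131404) = 2

v_p(x) = 2 (factor: 5054 = 19^2 · 14); v_p(y) = 0 (factor: 26 = 19^0 · 26). Additivity: v_p(xy) = v_p(x) + v_p(y) = 2 + 0 = 2. (Direct check: xy = 131404 = 19^2 · (364).)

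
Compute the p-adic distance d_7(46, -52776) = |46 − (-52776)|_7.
d_7(46, -52776) = 1/2401

Step 1 — x − y = 46 − (-52776) = 52822. Step 2 — v_7(52822) = 4 (factor: 52822 = (7^4 · 22); the sign does not affect v_p). Step 3 — |x − y|_7 = 7^{-4} = 1/2401.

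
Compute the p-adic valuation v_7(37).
v_7(37) = 0

v_7(n) is the largest exponent k such that 7^k divides n. Factor out: 37 = 7^0 · 37. (Sign doesn't affect v_p.) So v_7(37) = 0.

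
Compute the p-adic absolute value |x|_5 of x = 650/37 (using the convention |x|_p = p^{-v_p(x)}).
|650/37|_5 = 1/25

Step 1 — compute v_5(x) by factoring powers of 5 out of the numerator and denominator: v_5(650/37) = 2. Step 2 — apply |x|_p = p^{-v_p(x)} = 5^{-2} = 1/25.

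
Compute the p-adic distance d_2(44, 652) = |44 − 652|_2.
d_2(44, 652) = 1/32

Step 1 — x − y = 44 − 652 = -608. Step 2 — v_2(-608) = 5 (factor: -608 = −(2^5 · 19); the sign does not affect v_p). Step 3 — |x − y|_2 = 2^{-5} = 1/32.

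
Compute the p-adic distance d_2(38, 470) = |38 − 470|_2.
d_2(38, 470) = 1/16

Step 1 — x − y = 38 − 470 = -432. Step 2 — v_2(-432) = 4 (factor: -432 = −(2^4 · 27); the sign does not affect v_p). Step 3 — |x − y|_2 = 2^{-4} = 1/16.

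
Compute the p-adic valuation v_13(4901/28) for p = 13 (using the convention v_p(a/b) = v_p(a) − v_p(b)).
v_13(4901/28) = 2

Factor powers of 13 from the numerator and denominator of the reduced fraction: 4901 = 13^2 · 29 and 28 = 13^0 · 28. Apply v_p(a/b) = v_p(a) − v_p(b): v_13(4901/28) = 2 − 0 = 2.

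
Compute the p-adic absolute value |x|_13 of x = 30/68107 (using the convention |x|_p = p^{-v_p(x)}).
|30/68107|_13 = 2197

Step 1 — compute v_13(x) by factoring powers of 13 out of the numerator and denominator: v_13(30/68107) = -3. Step 2 — apply |x|_p = p^{-v_p(x)} = 13^{3} = 2197.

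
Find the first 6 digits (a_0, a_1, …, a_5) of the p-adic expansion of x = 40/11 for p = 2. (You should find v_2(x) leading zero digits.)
(a_0, …, a_5) = (0, 0, 0, 1, 1, 1)

v_2(40/11) = 3, so a_0 = ... = a_2 = 0. Factor out: x = 2^3 · u with u = 5/11 a unit in ℤ_2. Expand u iteratively via a_{v+i} = u_i mod 2, u_{i+1} = (u_i − a_{v+i})/2:
  u_0 = 5/11;  a_3 = 1;  u_1 = (u_0 − 1)/2 = -3/11
  u_1 = -3/11;  a_4 = 1;  u_2 = (u_1 − 1)/2 = -7/11
  u_2 = -7/11;  a_5 = 1;  u_3 = (u_2 − 1)/2 = -9/11
Digits: (0, 0, 0, 1, 1, 1).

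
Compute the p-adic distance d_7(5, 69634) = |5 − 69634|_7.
d_7(5, 69634) = 1/2401

Step 1 — x − y = 5 − 69634 = -69629. Step 2 — v_7(-69629) = 4 (factor: -69629 = −(7^4 · 29); the sign does not affect v_p). Step 3 — |x − y|_7 = 7^{-4} = 1/2401.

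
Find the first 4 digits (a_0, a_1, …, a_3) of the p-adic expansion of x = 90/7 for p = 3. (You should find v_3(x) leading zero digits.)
(a_0, …, a_3) = (0, 0, 1, 1)

v_3(90/7) = 2, so a_0 = ... = a_1 = 0. Factor out: x = 3^2 · u with u = 10/7 a unit in ℤ_3. Expand u iteratively via a_{v+i} = u_i mod 3, u_{i+1} = (u_i − a_{v+i})/3:
  u_0 = 10/7;  a_2 = 1;  u_1 = (u_0 − 1)/3 = 1/7
  u_1 = 1/7;  a_3 = 1;  u_2 = (u_1 − 1)/3 = -2/7
Digits: (0, 0, 1, 1).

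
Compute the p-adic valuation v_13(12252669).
v_13(12252669) = 5

v_13(n) is the largest exponent k such that 13^k divides n. Factor out: 12252669 = 13^5 · 33. (Sign doesn't affect v_p.) So v_13(12252669) = 5.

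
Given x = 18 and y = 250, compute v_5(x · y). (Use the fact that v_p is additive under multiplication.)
v_5(4500) = 3

v_p(x) = 0 (factor: 18 = 5^0 · 18); v_p(y) = 3 (factor: 250 = 5^3 · 2). Additivity: v_p(xy) = v_p(x) + v_p(y) = 0 + 3 = 3. (Direct check: xy = 4500 = 5^3 · (36).)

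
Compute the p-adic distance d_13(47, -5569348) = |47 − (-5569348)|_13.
d_13(47, -5569348) = 1/371293

Step 1 — x − y = 47 − (-5569348) = 5569395. Step 2 — v_13(5569395) = 5 (factor: 5569395 = (13^5 · 15); the sign does not affect v_p). Step 3 — |x − y|_13 = 13^{-5} = 1/371293.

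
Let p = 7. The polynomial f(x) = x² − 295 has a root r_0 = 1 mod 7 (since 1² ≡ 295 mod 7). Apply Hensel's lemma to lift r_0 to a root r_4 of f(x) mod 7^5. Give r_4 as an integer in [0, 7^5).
r_4 = 14554 (mod 16807)

Hensel's recurrence: r_{i+1} = r_i − f(r_i)·(f′(r_i))^{-1} mod 7^{i+2}, with f′(x) = 2x. Iterate:
  r_0 = 1 (mod 7)
  r_1 = 1 (mod 49)
  r_2 = 148 (mod 343)
  r_3 = 148 (mod 2401)
  r_4 = 14554 (mod 16807)
Final: r_4 = 14554, and one checks f(r_4) ≡ 0 mod 7^5.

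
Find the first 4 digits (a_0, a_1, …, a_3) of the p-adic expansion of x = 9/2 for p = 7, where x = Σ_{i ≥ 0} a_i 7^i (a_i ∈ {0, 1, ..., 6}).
(a_0, …, a_3) = (1, 4, 3, 3)

v_7(9/2) = 0 (numerator and denominator both coprime to 7), so x ∈ ℤ_7^×. Compute digits iteratively via a_i = x_i mod 7, x_{i+1} = (x_i − a_i)/7, with x_0 = x:
  x_0 = 9/2;  a_0 = 1;  x_1 = (x_0 − 1)/7 = 1/2
  x_1 = 1/2;  a_1 = 4;  x_2 = (x_1 − 4)/7 = -1/2
  x_2 = -1/2;  a_2 = 3;  x_3 = (x_2 − 3)/7 = -1/2
  x_3 = -1/2;  a_3 = 3;  x_4 = (x_3 − 3)/7 = -1/2
Digits: (1, 4, 3, 3).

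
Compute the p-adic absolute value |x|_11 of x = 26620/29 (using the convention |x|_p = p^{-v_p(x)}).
|26620/29|_11 = 1/1331

Step 1 — compute v_11(x) by factoring powers of 11 out of the numerator and denominator: v_11(26620/29) = 3. Step 2 — apply |x|_p = p^{-v_p(x)} = 11^{-3} = 1/1331.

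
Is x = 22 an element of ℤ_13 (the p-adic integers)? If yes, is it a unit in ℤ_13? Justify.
x ∈ ℤ_13^× (unit); v_13(x) = 0

ℤ_13 = {x ∈ ℚ_13 : v_13(x) ≥ 0} and ℤ_13^× = {x ∈ ℤ_13 : v_13(x) = 0}. Here v_13(22) = v_13(num) − v_13(den) = 0; compare against these criteria.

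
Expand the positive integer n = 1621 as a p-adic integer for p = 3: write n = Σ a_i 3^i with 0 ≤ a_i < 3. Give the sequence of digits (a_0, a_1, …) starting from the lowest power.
(a_0, a_1, …) = (1, 0, 0, 0, 2, 0, 2)

Repeated division by 3 gives the digits low-to-high: 1621 = 1 + 2·3^4 + 2·3^6. Digit sequence: (1, 0, 0, 0, 2, 0, 2).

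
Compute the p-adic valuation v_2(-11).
v_2(-11) = 0

v_2(n) is the largest exponent k such that 2^k divides n. Factor out: -11 = -2^0 · 11. (Sign doesn't affect v_p.) So v_2(-11) = 0.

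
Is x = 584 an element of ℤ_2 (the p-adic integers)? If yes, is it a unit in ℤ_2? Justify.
x ∈ ℤ_2 but not a unit; v_2(x) = 3 > 0

ℤ_2 = {x ∈ ℚ_2 : v_2(x) ≥ 0} and ℤ_2^× = {x ∈ ℤ_2 : v_2(x) = 0}. Here v_2(584) = v_2(num) − v_2(den) = 3; compare against these criteria.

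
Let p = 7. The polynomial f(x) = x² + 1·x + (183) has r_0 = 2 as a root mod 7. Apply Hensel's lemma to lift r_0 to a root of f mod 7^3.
r_2 = 219 (mod 343)

Hensel: r_{i+1} = r_i − f(r_i)·(f′(r_i))^{-1} mod 7^{i+2}, f′(x) = 2x + 1. Iterate:
  r_0 = 2 (mod 7)
  r_1 = 23 (mod 49)
  r_2 = 219 (mod 343)
Final: r = 219 satisfies f(r) ≡ 0 mod 7^3.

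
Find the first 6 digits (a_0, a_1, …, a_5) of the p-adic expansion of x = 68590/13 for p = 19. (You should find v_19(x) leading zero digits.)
(a_0, …, a_5) = (0, 0, 0, 11, 17, 2)

v_19(68590/13) = 3, so a_0 = ... = a_2 = 0. Factor out: x = 19^3 · u with u = 10/13 a unit in ℤ_19. Expand u iteratively via a_{v+i} = u_i mod 19, u_{i+1} = (u_i − a_{v+i})/19:
  u_0 = 10/13;  a_3 = 11;  u_1 = (u_0 − 11)/19 = -7/13
  u_1 = -7/13;  a_4 = 17;  u_2 = (u_1 − 17)/19 = -12/13
  u_2 = -12/13;  a_5 = 2;  u_3 = (u_2 − 2)/19 = -2/13
Digits: (0, 0, 0, 11, 17, 2).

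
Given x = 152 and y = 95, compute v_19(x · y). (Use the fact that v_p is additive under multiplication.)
v_19(14440) = 2

v_p(x) = 1 (factor: 152 = 19^1 · 8); v_p(y) = 1 (factor: 95 = 19^1 · 5). Additivity: v_p(xy) = v_p(x) + v_p(y) = 1 + 1 = 2. (Direct check: xy = 14440 = 19^2 · (40).)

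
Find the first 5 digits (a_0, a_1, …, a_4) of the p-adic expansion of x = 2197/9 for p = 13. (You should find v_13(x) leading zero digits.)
(a_0, …, a_4) = (0, 0, 0, 3, 7)

v_13(2197/9) = 3, so a_0 = ... = a_2 = 0. Factor out: x = 13^3 · u with u = 1/9 a unit in ℤ_13. Expand u iteratively via a_{v+i} = u_i mod 13, u_{i+1} = (u_i − a_{v+i})/13:
  u_0 = 1/9;  a_3 = 3;  u_1 = (u_0 − 3)/13 = -2/9
  u_1 = -2/9;  a_4 = 7;  u_2 = (u_1 − 7)/13 = -5/9
Digits: (0, 0, 0, 3, 7).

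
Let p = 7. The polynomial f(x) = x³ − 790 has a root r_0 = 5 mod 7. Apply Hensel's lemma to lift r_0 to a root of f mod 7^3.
r_2 = 89 (mod 343)

Hensel: r_{i+1} = r_i − f(r_i)/f′(r_i) mod 7^{i+2}, where f′(x) = 3x². Iterate:
  r_0 = 5 (mod 7)
  r_1 = 40 (mod 49)
  r_2 = 89 (mod 343)
Final: r = 89 with f(r) ≡ 0 mod 7^3.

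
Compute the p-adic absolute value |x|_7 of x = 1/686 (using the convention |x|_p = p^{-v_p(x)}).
|1/686|_7 = 343

Step 1 — compute v_7(x) by factoring powers of 7 out of the numerator and denominator: v_7(1/686) = -3. Step 2 — apply |x|_p = p^{-v_p(x)} = 7^{3} = 343.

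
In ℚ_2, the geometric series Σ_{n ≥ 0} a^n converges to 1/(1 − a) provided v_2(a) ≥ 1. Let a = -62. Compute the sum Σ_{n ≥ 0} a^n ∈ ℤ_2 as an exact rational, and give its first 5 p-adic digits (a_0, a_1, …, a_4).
Σ a^n = 1/(1 − a) = 1/63;  first 5 digits = (1, 1, 1, 1, 1)

v_2(a) = 1 ≥ 1, so the series converges in ℤ_2 to 1/(1 − a) = 1/(1 − (-62)) = 1/63. Expand this rational in ℤ_2: compute digits iteratively via d_i = x_i mod 2, x_{i+1} = (x_i − d_i)/2. The first 5 digits are (1, 1, 1, 1, 1).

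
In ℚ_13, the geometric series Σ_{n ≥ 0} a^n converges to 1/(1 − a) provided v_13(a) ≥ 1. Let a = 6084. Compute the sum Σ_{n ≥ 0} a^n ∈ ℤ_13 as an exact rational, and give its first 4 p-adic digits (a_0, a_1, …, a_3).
Σ a^n = 1/(1 − a) = -1/6083;  first 4 digits = (1, 0, 10, 2)

v_13(a) = 2 ≥ 1, so the series converges in ℤ_13 to 1/(1 − a) = 1/(1 − 6084) = -1/6083. Expand this rational in ℤ_13: compute digits iteratively via d_i = x_i mod 13, x_{i+1} = (x_i − d_i)/13. The first 4 digits are (1, 0, 10, 2).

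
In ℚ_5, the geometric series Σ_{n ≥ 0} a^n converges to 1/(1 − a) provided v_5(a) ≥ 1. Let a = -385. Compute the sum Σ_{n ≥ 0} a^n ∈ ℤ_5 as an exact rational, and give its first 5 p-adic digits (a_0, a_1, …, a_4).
Σ a^n = 1/(1 − a) = 1/386;  first 5 digits = (1, 3, 3, 4, 0)

v_5(a) = 1 ≥ 1, so the series converges in ℤ_5 to 1/(1 − a) = 1/(1 − (-385)) = 1/386. Expand this rational in ℤ_5: compute digits iteratively via d_i = x_i mod 5, x_{i+1} = (x_i − d_i)/5. The first 5 digits are (1, 3, 3, 4, 0).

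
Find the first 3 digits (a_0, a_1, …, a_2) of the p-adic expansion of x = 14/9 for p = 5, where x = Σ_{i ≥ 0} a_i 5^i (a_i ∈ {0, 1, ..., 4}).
(a_0, …, a_2) = (1, 4, 2)

v_5(14/9) = 0 (numerator and denominator both coprime to 5), so x ∈ ℤ_5^×. Compute digits iteratively via a_i = x_i mod 5, x_{i+1} = (x_i − a_i)/5, with x_0 = x:
  x_0 = 14/9;  a_0 = 1;  x_1 = (x_0 − 1)/5 = 1/9
  x_1 = 1/9;  a_1 = 4;  x_2 = (x_1 − 4)/5 = -7/9
  x_2 = -7/9;  a_2 = 2;  x_3 = (x_2 − 2)/5 = -5/9
Digits: (1, 4, 2).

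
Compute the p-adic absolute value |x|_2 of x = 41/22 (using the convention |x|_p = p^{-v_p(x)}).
|41/22|_2 = 2

Step 1 — compute v_2(x) by factoring powers of 2 out of the numerator and denominator: v_2(41/22) = -1. Step 2 — apply |x|_p = p^{-v_p(x)} = 2^{1} = 2.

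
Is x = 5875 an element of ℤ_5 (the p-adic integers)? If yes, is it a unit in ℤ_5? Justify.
x ∈ ℤ_5 but not a unit; v_5(x) = 3 > 0

ℤ_5 = {x ∈ ℚ_5 : v_5(x) ≥ 0} and ℤ_5^× = {x ∈ ℤ_5 : v_5(x) = 0}. Here v_5(5875) = v_5(num) − v_5(den) = 3; compare against these criteria.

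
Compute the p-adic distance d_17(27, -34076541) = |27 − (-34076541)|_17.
d_17(27, -34076541) = 1/1419857

Step 1 — x − y = 27 − (-34076541) = 34076568. Step 2 — v_17(34076568) = 5 (factor: 34076568 = (17^5 · 24); the sign does not affect v_p). Step 3 — |x − y|_17 = 17^{-5} = 1/1419857.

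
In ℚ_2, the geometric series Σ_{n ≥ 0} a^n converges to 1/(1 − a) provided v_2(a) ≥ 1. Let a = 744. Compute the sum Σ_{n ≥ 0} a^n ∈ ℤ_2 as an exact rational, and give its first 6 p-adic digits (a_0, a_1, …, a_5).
Σ a^n = 1/(1 − a) = -1/743;  first 6 digits = (1, 0, 0, 1, 0, 1)

v_2(a) = 3 ≥ 1, so the series converges in ℤ_2 to 1/(1 − a) = 1/(1 − 744) = -1/743. Expand this rational in ℤ_2: compute digits iteratively via d_i = x_i mod 2, x_{i+1} = (x_i − d_i)/2. The first 6 digits are (1, 0, 0, 1, 0, 1).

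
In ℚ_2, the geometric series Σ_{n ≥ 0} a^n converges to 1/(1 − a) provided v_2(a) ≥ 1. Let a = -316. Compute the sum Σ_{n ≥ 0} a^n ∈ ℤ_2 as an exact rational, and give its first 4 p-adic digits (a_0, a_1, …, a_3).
Σ a^n = 1/(1 − a) = 1/317;  first 4 digits = (1, 0, 1, 0)

v_2(a) = 2 ≥ 1, so the series converges in ℤ_2 to 1/(1 − a) = 1/(1 − (-316)) = 1/317. Expand this rational in ℤ_2: compute digits iteratively via d_i = x_i mod 2, x_{i+1} = (x_i − d_i)/2. The first 4 digits are (1, 0, 1, 0).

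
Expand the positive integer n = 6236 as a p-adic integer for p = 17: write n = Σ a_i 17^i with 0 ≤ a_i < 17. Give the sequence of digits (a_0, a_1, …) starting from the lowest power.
(a_0, a_1, …) = (14, 9, 4, 1)

Repeated division by 17 gives the digits low-to-high: 6236 = 14 + 9·17^1 + 4·17^2 + 1·17^3. Digit sequence: (14, 9, 4, 1).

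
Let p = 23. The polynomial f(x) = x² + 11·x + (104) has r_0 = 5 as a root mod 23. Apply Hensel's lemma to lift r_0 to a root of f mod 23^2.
r_1 = 97 (mod 529)

Hensel: r_{i+1} = r_i − f(r_i)·(f′(r_i))^{-1} mod 23^{i+2}, f′(x) = 2x + 11. Iterate:
  r_0 = 5 (mod 23)
  r_1 = 97 (mod 529)
Final: r = 97 satisfies f(r) ≡ 0 mod 23^2.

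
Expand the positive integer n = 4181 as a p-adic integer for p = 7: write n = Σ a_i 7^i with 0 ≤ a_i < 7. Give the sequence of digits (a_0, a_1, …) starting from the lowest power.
(a_0, a_1, …) = (2, 2, 1, 5, 1)

Repeated division by 7 gives the digits low-to-high: 4181 = 2 + 2·7^1 + 1·7^2 + 5·7^3 + 1·7^4. Digit sequence: (2, 2, 1, 5, 1).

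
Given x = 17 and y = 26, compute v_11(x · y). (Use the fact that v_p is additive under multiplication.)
v_11(442) = 0

v_p(x) = 0 (factor: 17 = 11^0 · 17); v_p(y) = 0 (factor: 26 = 11^0 · 26). Additivity: v_p(xy) = v_p(x) + v_p(y) = 0 + 0 = 0. (Direct check: xy = 442 = 11^0 · (442).)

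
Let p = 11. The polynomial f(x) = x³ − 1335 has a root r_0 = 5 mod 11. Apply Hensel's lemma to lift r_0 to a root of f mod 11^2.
r_1 = 5 (mod 121)

Hensel: r_{i+1} = r_i − f(r_i)/f′(r_i) mod 11^{i+2}, where f′(x) = 3x². Iterate:
  r_0 = 5 (mod 11)
  r_1 = 5 (mod 121)
Final: r = 5 with f(r) ≡ 0 mod 11^2.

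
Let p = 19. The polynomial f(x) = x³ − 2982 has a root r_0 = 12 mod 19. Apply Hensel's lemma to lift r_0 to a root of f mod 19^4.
r_3 = 7992 (mod 130321)

Hensel: r_{i+1} = r_i − f(r_i)/f′(r_i) mod 19^{i+2}, where f′(x) = 3x². Iterate:
  r_0 = 12 (mod 19)
  r_1 = 50 (mod 361)
  r_2 = 1133 (mod 6859)
  r_3 = 7992 (mod 130321)
Final: r = 7992 with f(r) ≡ 0 mod 19^4.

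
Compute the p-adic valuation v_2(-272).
v_2(-272) = 4

v_2(n) is the largest exponent k such that 2^k divides n. Factor out: -272 = -2^4 · 17. (Sign doesn't affect v_p.) So v_2(-272) = 4.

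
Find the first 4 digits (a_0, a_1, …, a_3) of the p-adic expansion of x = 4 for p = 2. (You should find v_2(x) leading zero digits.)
(a_0, …, a_3) = (0, 0, 1, 0)

v_2(4) = 2, so a_0 = ... = a_1 = 0. Factor out: x = 2^2 · u with u = 1 a unit in ℤ_2. Expand u iteratively via a_{v+i} = u_i mod 2, u_{i+1} = (u_i − a_{v+i})/2:
  u_0 = 1;  a_2 = 1;  u_1 = (u_0 − 1)/2 = 0
  u_1 = 0;  a_3 = 0;  u_2 = (u_1 − 0)/2 = 0
Digits: (0, 0, 1, 0).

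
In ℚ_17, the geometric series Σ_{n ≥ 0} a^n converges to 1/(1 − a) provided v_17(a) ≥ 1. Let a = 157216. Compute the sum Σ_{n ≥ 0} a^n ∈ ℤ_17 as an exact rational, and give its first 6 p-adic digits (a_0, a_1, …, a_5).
Σ a^n = 1/(1 − a) = -1/157215;  first 6 digits = (1, 0, 0, 15, 1, 0)

v_17(a) = 3 ≥ 1, so the series converges in ℤ_17 to 1/(1 − a) = 1/(1 − 157216) = -1/157215. Expand this rational in ℤ_17: compute digits iteratively via d_i = x_i mod 17, x_{i+1} = (x_i − d_i)/17. The first 6 digits are (1, 0, 0, 15, 1, 0).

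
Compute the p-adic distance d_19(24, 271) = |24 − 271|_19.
d_19(24, 271) = 1/19

Step 1 — x − y = 24 − 271 = -247. Step 2 — v_19(-247) = 1 (factor: -247 = −(19^1 · 13); the sign does not affect v_p). Step 3 — |x − y|_19 = 19^{-1} = 1/19.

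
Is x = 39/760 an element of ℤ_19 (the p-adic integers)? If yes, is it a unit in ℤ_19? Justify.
x ∉ ℤ_19 (v_19(x) = -1 < 0)

ℤ_19 = {x ∈ ℚ_19 : v_19(x) ≥ 0} and ℤ_19^× = {x ∈ ℤ_19 : v_19(x) = 0}. Here v_19(39/760) = v_19(num) − v_19(den) = -1; compare against these criteria.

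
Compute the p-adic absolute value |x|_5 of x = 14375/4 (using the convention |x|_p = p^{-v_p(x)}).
|14375/4|_5 = 1/625

Step 1 — compute v_5(x) by factoring powers of 5 out of the numerator and denominator: v_5(14375/4) = 4. Step 2 — apply |x|_p = p^{-v_p(x)} = 5^{-4} = 1/625.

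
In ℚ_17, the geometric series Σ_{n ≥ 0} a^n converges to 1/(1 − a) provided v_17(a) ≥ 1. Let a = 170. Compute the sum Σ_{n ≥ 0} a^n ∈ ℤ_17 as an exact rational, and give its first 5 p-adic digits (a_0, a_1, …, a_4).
Σ a^n = 1/(1 − a) = -1/169;  first 5 digits = (1, 10, 15, 2, 12)

v_17(a) = 1 ≥ 1, so the series converges in ℤ_17 to 1/(1 − a) = 1/(1 − 170) = -1/169. Expand this rational in ℤ_17: compute digits iteratively via d_i = x_i mod 17, x_{i+1} = (x_i − d_i)/17. The first 5 digits are (1, 10, 15, 2, 12).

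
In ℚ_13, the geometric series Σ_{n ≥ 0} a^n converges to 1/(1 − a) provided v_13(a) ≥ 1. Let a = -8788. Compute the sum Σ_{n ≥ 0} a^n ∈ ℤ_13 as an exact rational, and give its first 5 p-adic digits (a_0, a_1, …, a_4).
Σ a^n = 1/(1 − a) = 1/8789;  first 5 digits = (1, 0, 0, 9, 12)

v_13(a) = 3 ≥ 1, so the series converges in ℤ_13 to 1/(1 − a) = 1/(1 − (-8788)) = 1/8789. Expand this rational in ℤ_13: compute digits iteratively via d_i = x_i mod 13, x_{i+1} = (x_i − d_i)/13. The first 5 digits are (1, 0, 0, 9, 12).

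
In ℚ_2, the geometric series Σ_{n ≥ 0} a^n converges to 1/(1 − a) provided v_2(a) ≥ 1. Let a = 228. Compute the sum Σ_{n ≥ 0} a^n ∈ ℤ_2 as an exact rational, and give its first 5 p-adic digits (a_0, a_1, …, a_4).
Σ a^n = 1/(1 − a) = -1/227;  first 5 digits = (1, 0, 1, 0, 1)

v_2(a) = 2 ≥ 1, so the series converges in ℤ_2 to 1/(1 − a) = 1/(1 − 228) = -1/227. Expand this rational in ℤ_2: compute digits iteratively via d_i = x_i mod 2, x_{i+1} = (x_i − d_i)/2. The first 5 digits are (1, 0, 1, 0, 1).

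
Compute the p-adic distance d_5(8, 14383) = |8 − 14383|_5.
d_5(8, 14383) = 1/625

Step 1 — x − y = 8 − 14383 = -14375. Step 2 — v_5(-14375) = 4 (factor: -14375 = −(5^4 · 23); the sign does not affect v_p). Step 3 — |x − y|_5 = 5^{-4} = 1/625.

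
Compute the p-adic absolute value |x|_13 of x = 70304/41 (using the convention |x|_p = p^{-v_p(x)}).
|70304/41|_13 = 1/2197

Step 1 — compute v_13(x) by factoring powers of 13 out of the numerator and denominator: v_13(70304/41) = 3. Step 2 — apply |x|_p = p^{-v_p(x)} = 13^{-3} = 1/2197.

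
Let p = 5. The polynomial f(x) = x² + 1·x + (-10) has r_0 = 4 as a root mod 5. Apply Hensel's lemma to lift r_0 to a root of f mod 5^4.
r_3 = 589 (mod 625)

Hensel: r_{i+1} = r_i − f(r_i)·(f′(r_i))^{-1} mod 5^{i+2}, f′(x) = 2x + 1. Iterate:
  r_0 = 4 (mod 5)
  r_1 = 14 (mod 25)
  r_2 = 89 (mod 125)
  r_3 = 589 (mod 625)
Final: r = 589 satisfies f(r) ≡ 0 mod 5^4.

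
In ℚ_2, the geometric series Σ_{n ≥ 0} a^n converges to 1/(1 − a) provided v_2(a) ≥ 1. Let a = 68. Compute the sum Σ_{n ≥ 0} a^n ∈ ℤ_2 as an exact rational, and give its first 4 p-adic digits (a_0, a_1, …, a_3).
Σ a^n = 1/(1 − a) = -1/67;  first 4 digits = (1, 0, 1, 0)

v_2(a) = 2 ≥ 1, so the series converges in ℤ_2 to 1/(1 − a) = 1/(1 − 68) = -1/67. Expand this rational in ℤ_2: compute digits iteratively via d_i = x_i mod 2, x_{i+1} = (x_i − d_i)/2. The first 4 digits are (1, 0, 1, 0).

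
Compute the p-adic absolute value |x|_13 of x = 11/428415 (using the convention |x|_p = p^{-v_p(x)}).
|11/428415|_13 = 28561

Step 1 — compute v_13(x) by factoring powers of 13 out of the numerator and denominator: v_13(11/428415) = -4. Step 2 — apply |x|_p = p^{-v_p(x)} = 13^{4} = 28561.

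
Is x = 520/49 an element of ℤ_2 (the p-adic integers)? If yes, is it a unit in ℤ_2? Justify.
x ∈ ℤ_2 but not a unit; v_2(x) = 3 > 0

ℤ_2 = {x ∈ ℚ_2 : v_2(x) ≥ 0} and ℤ_2^× = {x ∈ ℤ_2 : v_2(x) = 0}. Here v_2(520/49) = v_2(num) − v_2(den) = 3; compare against these criteria.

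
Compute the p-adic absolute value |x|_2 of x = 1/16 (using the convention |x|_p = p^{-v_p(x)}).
|1/16|_2 = 16

Step 1 — compute v_2(x) by factoring powers of 2 out of the numerator and denominator: v_2(1/16) = -4. Step 2 — apply |x|_p = p^{-v_p(x)} = 2^{4} = 16.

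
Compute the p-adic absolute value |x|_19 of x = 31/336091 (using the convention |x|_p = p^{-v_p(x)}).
|31/336091|_19 = 6859

Step 1 — compute v_19(x) by factoring powers of 19 out of the numerator and denominator: v_19(31/336091) = -3. Step 2 — apply |x|_p = p^{-v_p(x)} = 19^{3} = 6859.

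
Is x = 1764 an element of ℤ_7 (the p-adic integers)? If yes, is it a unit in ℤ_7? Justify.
x ∈ ℤ_7 but not a unit; v_7(x) = 2 > 0

ℤ_7 = {x ∈ ℚ_7 : v_7(x) ≥ 0} and ℤ_7^× = {x ∈ ℤ_7 : v_7(x) = 0}. Here v_7(1764) = v_7(num) − v_7(den) = 2; compare against these criteria.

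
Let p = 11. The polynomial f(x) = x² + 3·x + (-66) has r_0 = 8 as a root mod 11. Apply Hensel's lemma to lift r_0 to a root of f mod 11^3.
r_2 = 580 (mod 1331)

Hensel: r_{i+1} = r_i − f(r_i)·(f′(r_i))^{-1} mod 11^{i+2}, f′(x) = 2x + 3. Iterate:
  r_0 = 8 (mod 11)
  r_1 = 96 (mod 121)
  r_2 = 580 (mod 1331)
Final: r = 580 satisfies f(r) ≡ 0 mod 11^3.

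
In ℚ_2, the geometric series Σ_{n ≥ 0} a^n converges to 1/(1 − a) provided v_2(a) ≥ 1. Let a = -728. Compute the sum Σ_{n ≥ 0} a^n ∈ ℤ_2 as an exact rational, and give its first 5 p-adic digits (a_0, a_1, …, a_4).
Σ a^n = 1/(1 − a) = 1/729;  first 5 digits = (1, 0, 0, 1, 0)

v_2(a) = 3 ≥ 1, so the series converges in ℤ_2 to 1/(1 − a) = 1/(1 − (-728)) = 1/729. Expand this rational in ℤ_2: compute digits iteratively via d_i = x_i mod 2, x_{i+1} = (x_i − d_i)/2. The first 5 digits are (1, 0, 0, 1, 0).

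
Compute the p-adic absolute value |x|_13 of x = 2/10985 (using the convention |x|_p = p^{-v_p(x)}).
|2/10985|_13 = 2197

Step 1 — compute v_13(x) by factoring powers of 13 out of the numerator and denominator: v_13(2/10985) = -3. Step 2 — apply |x|_p = p^{-v_p(x)} = 13^{3} = 2197.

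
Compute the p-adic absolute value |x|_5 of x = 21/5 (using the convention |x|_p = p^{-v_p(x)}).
|21/5|_5 = 5

Step 1 — compute v_5(x) by factoring powers of 5 out of the numerator and denominator: v_5(21/5) = -1. Step 2 — apply |x|_p = p^{-v_p(x)} = 5^{1} = 5.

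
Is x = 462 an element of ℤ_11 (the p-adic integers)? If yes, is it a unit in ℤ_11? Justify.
x ∈ ℤ_11 but not a unit; v_11(x) = 1 > 0

ℤ_11 = {x ∈ ℚ_11 : v_11(x) ≥ 0} and ℤ_11^× = {x ∈ ℤ_11 : v_11(x) = 0}. Here v_11(462) = v_11(num) − v_11(den) = 1; compare against these criteria.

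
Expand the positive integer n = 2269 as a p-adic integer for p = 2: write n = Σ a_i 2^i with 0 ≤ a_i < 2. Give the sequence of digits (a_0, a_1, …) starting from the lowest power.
(a_0, a_1, …) = (1, 0, 1, 1, 1, 0, 1, 1, 0, 0, 0, 1)

Repeated division by 2 gives the digits low-to-high: 2269 = 1 + 1·2^2 + 1·2^3 + 1·2^4 + 1·2^6 + 1·2^7 + 1·2^11. Digit sequence: (1, 0, 1, 1, 1, 0, 1, 1, 0, 0, 0, 1).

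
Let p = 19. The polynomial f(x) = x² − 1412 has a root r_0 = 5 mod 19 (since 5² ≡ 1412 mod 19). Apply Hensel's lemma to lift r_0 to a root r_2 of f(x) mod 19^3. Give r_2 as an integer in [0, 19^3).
r_2 = 6389 (mod 6859)

Hensel's recurrence: r_{i+1} = r_i − f(r_i)·(f′(r_i))^{-1} mod 19^{i+2}, with f′(x) = 2x. Iterate:
  r_0 = 5 (mod 19)
  r_1 = 252 (mod 361)
  r_2 = 6389 (mod 6859)
Final: r_2 = 6389, and one checks f(r_2) ≡ 0 mod 19^3.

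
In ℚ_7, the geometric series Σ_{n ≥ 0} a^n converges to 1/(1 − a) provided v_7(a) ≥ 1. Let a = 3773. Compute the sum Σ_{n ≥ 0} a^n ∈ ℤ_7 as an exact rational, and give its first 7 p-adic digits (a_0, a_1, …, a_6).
Σ a^n = 1/(1 − a) = -1/3772;  first 7 digits = (1, 0, 0, 4, 1, 0, 2)

v_7(a) = 3 ≥ 1, so the series converges in ℤ_7 to 1/(1 − a) = 1/(1 − 3773) = -1/3772. Expand this rational in ℤ_7: compute digits iteratively via d_i = x_i mod 7, x_{i+1} = (x_i − d_i)/7. The first 7 digits are (1, 0, 0, 4, 1, 0, 2).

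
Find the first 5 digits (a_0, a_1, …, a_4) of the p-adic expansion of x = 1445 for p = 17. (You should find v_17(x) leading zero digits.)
(a_0, …, a_4) = (0, 0, 5, 0, 0)

v_17(1445) = 2, so a_0 = ... = a_1 = 0. Factor out: x = 17^2 · u with u = 5 a unit in ℤ_17. Expand u iteratively via a_{v+i} = u_i mod 17, u_{i+1} = (u_i − a_{v+i})/17:
  u_0 = 5;  a_2 = 5;  u_1 = (u_0 − 5)/17 = 0
  u_1 = 0;  a_3 = 0;  u_2 = (u_1 − 0)/17 = 0
  u_2 = 0;  a_4 = 0;  u_3 = (u_2 − 0)/17 = 0
Digits: (0, 0, 5, 0, 0).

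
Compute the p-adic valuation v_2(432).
v_2(432) = 4

v_2(n) is the largest exponent k such that 2^k divides n. Factor out: 432 = 2^4 · 27. (Sign doesn't affect v_p.) So v_2(432) = 4.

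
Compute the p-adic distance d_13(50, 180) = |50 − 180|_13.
d_13(50, 180) = 1/13

Step 1 — x − y = 50 − 180 = -130. Step 2 — v_13(-130) = 1 (factor: -130 = −(13^1 · 10); the sign does not affect v_p). Step 3 — |x − y|_13 = 13^{-1} = 1/13.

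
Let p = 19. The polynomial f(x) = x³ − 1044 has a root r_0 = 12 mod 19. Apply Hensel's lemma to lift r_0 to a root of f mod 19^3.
r_2 = 943 (mod 6859)

Hensel: r_{i+1} = r_i − f(r_i)/f′(r_i) mod 19^{i+2}, where f′(x) = 3x². Iterate:
  r_0 = 12 (mod 19)
  r_1 = 221 (mod 361)
  r_2 = 943 (mod 6859)
Final: r = 943 with f(r) ≡ 0 mod 19^3.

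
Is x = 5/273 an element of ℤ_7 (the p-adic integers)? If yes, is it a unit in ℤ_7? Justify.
x ∉ ℤ_7 (v_7(x) = -1 < 0)

ℤ_7 = {x ∈ ℚ_7 : v_7(x) ≥ 0} and ℤ_7^× = {x ∈ ℤ_7 : v_7(x) = 0}. Here v_7(5/273) = v_7(num) − v_7(den) = -1; compare against these criteria.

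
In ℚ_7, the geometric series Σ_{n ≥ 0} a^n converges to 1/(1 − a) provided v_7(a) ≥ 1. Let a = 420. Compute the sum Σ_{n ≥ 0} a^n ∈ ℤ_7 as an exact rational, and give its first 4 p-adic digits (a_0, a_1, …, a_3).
Σ a^n = 1/(1 − a) = -1/419;  first 4 digits = (1, 4, 3, 5)

v_7(a) = 1 ≥ 1, so the series converges in ℤ_7 to 1/(1 − a) = 1/(1 − 420) = -1/419. Expand this rational in ℤ_7: compute digits iteratively via d_i = x_i mod 7, x_{i+1} = (x_i − d_i)/7. The first 4 digits are (1, 4, 3, 5).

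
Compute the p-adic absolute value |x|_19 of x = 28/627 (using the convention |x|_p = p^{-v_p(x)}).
|28/627|_19 = 19

Step 1 — compute v_19(x) by factoring powers of 19 out of the numerator and denominator: v_19(28/627) = -1. Step 2 — apply |x|_p = p^{-v_p(x)} = 19^{1} = 19.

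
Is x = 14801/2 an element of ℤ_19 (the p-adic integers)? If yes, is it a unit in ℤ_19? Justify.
x ∈ ℤ_19 but not a unit; v_19(x) = 2 > 0

ℤ_19 = {x ∈ ℚ_19 : v_19(x) ≥ 0} and ℤ_19^× = {x ∈ ℤ_19 : v_19(x) = 0}. Here v_19(14801/2) = v_19(num) − v_19(den) = 2; compare against these criteria.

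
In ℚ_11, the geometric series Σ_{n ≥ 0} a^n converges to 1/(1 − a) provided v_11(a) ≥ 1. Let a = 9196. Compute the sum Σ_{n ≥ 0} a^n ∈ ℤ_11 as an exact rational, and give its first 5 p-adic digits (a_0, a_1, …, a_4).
Σ a^n = 1/(1 − a) = -1/9195;  first 5 digits = (1, 0, 10, 6, 1)

v_11(a) = 2 ≥ 1, so the series converges in ℤ_11 to 1/(1 − a) = 1/(1 − 9196) = -1/9195. Expand this rational in ℤ_11: compute digits iteratively via d_i = x_i mod 11, x_{i+1} = (x_i − d_i)/11. The first 5 digits are (1, 0, 10, 6, 1).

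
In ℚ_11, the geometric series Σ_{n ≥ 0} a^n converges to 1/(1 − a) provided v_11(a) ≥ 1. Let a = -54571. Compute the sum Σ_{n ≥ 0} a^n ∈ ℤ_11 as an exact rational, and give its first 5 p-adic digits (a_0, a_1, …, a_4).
Σ a^n = 1/(1 − a) = 1/54572;  first 5 digits = (1, 0, 0, 3, 7)

v_11(a) = 3 ≥ 1, so the series converges in ℤ_11 to 1/(1 − a) = 1/(1 − (-54571)) = 1/54572. Expand this rational in ℤ_11: compute digits iteratively via d_i = x_i mod 11, x_{i+1} = (x_i − d_i)/11. The first 5 digits are (1, 0, 0, 3, 7).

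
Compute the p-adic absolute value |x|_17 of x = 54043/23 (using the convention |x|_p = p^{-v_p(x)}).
|54043/23|_17 = 1/4913

Step 1 — compute v_17(x) by factoring powers of 17 out of the numerator and denominator: v_17(54043/23) = 3. Step 2 — apply |x|_p = p^{-v_p(x)} = 17^{-3} = 1/4913.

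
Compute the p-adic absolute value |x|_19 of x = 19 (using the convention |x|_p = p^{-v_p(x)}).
|19|_19 = 1/19

Step 1 — compute v_19(x) by factoring powers of 19 out of the numerator and denominator: v_19(19) = 1. Step 2 — apply |x|_p = p^{-v_p(x)} = 19^{-1} = 1/19.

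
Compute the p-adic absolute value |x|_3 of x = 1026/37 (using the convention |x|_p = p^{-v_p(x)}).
|1026/37|_3 = 1/27

Step 1 — compute v_3(x) by factoring powers of 3 out of the numerator and denominator: v_3(1026/37) = 3. Step 2 — apply |x|_p = p^{-v_p(x)} = 3^{-3} = 1/27.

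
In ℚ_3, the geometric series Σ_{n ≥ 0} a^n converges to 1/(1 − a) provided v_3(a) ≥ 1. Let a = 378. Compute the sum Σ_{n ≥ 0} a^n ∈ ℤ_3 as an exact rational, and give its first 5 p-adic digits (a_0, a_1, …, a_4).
Σ a^n = 1/(1 − a) = -1/377;  first 5 digits = (1, 0, 0, 2, 1)

v_3(a) = 3 ≥ 1, so the series converges in ℤ_3 to 1/(1 − a) = 1/(1 − 378) = -1/377. Expand this rational in ℤ_3: compute digits iteratively via d_i = x_i mod 3, x_{i+1} = (x_i − d_i)/3. The first 5 digits are (1, 0, 0, 2, 1).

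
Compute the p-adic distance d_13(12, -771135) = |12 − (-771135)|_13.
d_13(12, -771135) = 1/28561

Step 1 — x − y = 12 − (-771135) = 771147. Step 2 — v_13(771147) = 4 (factor: 771147 = (13^4 · 27); the sign does not affect v_p). Step 3 — |x − y|_13 = 13^{-4} = 1/28561.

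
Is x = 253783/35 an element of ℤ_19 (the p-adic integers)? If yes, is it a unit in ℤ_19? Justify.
x ∈ ℤ_19 but not a unit; v_19(x) = 3 > 0

ℤ_19 = {x ∈ ℚ_19 : v_19(x) ≥ 0} and ℤ_19^× = {x ∈ ℤ_19 : v_19(x) = 0}. Here v_19(253783/35) = v_19(num) − v_19(den) = 3; compare against these criteria.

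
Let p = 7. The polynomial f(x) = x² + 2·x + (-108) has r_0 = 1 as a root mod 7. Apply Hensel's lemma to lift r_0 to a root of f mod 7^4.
r_3 = 1436 (mod 2401)

Hensel: r_{i+1} = r_i − f(r_i)·(f′(r_i))^{-1} mod 7^{i+2}, f′(x) = 2x + 2. Iterate:
  r_0 = 1 (mod 7)
  r_1 = 15 (mod 49)
  r_2 = 64 (mod 343)
  r_3 = 1436 (mod 2401)
Final: r = 1436 satisfies f(r) ≡ 0 mod 7^4.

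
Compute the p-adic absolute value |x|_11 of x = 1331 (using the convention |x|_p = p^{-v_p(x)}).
|1331|_11 = 1/1331

Step 1 — compute v_11(x) by factoring powers of 11 out of the numerator and denominator: v_11(1331) = 3. Step 2 — apply |x|_p = p^{-v_p(x)} = 11^{-3} = 1/1331.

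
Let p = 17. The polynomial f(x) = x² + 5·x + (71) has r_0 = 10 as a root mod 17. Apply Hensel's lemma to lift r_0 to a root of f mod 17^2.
r_1 = 163 (mod 289)

Hensel: r_{i+1} = r_i − f(r_i)·(f′(r_i))^{-1} mod 17^{i+2}, f′(x) = 2x + 5. Iterate:
  r_0 = 10 (mod 17)
  r_1 = 163 (mod 289)
Final: r = 163 satisfies f(r) ≡ 0 mod 17^2.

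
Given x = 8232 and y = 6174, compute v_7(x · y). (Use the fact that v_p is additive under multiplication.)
v_7(50824368) = 6

v_p(x) = 3 (factor: 8232 = 7^3 · 24); v_p(y) = 3 (factor: 6174 = 7^3 · 18). Additivity: v_p(xy) = v_p(x) + v_p(y) = 3 + 3 = 6. (Direct check: xy = 50824368 = 7^6 · (432).)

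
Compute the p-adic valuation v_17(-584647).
v_17(-584647) = 4

v_17(n) is the largest exponent k such that 17^k divides n. Factor out: -584647 = -17^4 · 7. (Sign doesn't affect v_p.) So v_17(-584647) = 4.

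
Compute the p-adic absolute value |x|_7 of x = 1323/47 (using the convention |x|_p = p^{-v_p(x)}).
|1323/47|_7 = 1/49

Step 1 — compute v_7(x) by factoring powers of 7 out of the numerator and denominator: v_7(1323/47) = 2. Step 2 — apply |x|_p = p^{-v_p(x)} = 7^{-2} = 1/49.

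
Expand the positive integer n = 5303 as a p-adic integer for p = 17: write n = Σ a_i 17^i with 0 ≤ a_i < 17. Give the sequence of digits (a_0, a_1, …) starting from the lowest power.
(a_0, a_1, …) = (16, 5, 1, 1)

Repeated division by 17 gives the digits low-to-high: 5303 = 16 + 5·17^1 + 1·17^2 + 1·17^3. Digit sequence: (16, 5, 1, 1).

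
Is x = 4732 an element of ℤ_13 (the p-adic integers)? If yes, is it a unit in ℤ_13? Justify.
x ∈ ℤ_13 but not a unit; v_13(x) = 2 > 0

ℤ_13 = {x ∈ ℚ_13 : v_13(x) ≥ 0} and ℤ_13^× = {x ∈ ℤ_13 : v_13(x) = 0}. Here v_13(4732) = v_13(num) − v_13(den) = 2; compare against these criteria.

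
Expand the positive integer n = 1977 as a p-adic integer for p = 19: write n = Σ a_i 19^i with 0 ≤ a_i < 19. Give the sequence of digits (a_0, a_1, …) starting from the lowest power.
(a_0, a_1, …) = (1, 9, 5)

Repeated division by 19 gives the digits low-to-high: 1977 = 1 + 9·19^1 + 5·19^2. Digit sequence: (1, 9, 5).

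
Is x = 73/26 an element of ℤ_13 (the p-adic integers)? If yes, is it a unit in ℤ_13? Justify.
x ∉ ℤ_13 (v_13(x) = -1 < 0)

ℤ_13 = {x ∈ ℚ_13 : v_13(x) ≥ 0} and ℤ_13^× = {x ∈ ℤ_13 : v_13(x) = 0}. Here v_13(73/26) = v_13(num) − v_13(den) = -1; compare against these criteria.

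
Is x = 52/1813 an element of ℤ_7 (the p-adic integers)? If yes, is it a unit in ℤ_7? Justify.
x ∉ ℤ_7 (v_7(x) = -2 < 0)

ℤ_7 = {x ∈ ℚ_7 : v_7(x) ≥ 0} and ℤ_7^× = {x ∈ ℤ_7 : v_7(x) = 0}. Here v_7(52/1813) = v_7(num) − v_7(den) = -2; compare against these criteria.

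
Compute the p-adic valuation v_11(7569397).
v_11(7569397) = 5

v_11(n) is the largest exponent k such that 11^k divides n. Factor out: 7569397 = 11^5 · 47. (Sign doesn't affect v_p.) So v_11(7569397) = 5.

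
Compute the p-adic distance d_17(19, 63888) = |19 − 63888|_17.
d_17(19, 63888) = 1/4913

Step 1 — x − y = 19 − 63888 = -63869. Step 2 — v_17(-63869) = 3 (factor: -63869 = −(17^3 · 13); the sign does not affect v_p). Step 3 — |x − y|_17 = 17^{-3} = 1/4913.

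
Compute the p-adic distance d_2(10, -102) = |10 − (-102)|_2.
d_2(10, -102) = 1/16

Step 1 — x − y = 10 − (-102) = 112. Step 2 — v_2(112) = 4 (factor: 112 = (2^4 · 7); the sign does not affect v_p). Step 3 — |x − y|_2 = 2^{-4} = 1/16.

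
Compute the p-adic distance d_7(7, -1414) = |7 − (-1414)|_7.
d_7(7, -1414) = 1/49

Step 1 — x − y = 7 − (-1414) = 1421. Step 2 — v_7(1421) = 2 (factor: 1421 = (7^2 · 29); the sign does not affect v_p). Step 3 — |x − y|_7 = 7^{-2} = 1/49.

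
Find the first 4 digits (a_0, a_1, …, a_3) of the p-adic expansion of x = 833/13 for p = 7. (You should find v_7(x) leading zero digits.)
(a_0, …, a_3) = (0, 0, 4, 5)

v_7(833/13) = 2, so a_0 = ... = a_1 = 0. Factor out: x = 7^2 · u with u = 17/13 a unit in ℤ_7. Expand u iteratively via a_{v+i} = u_i mod 7, u_{i+1} = (u_i − a_{v+i})/7:
  u_0 = 17/13;  a_2 = 4;  u_1 = (u_0 − 4)/7 = -5/13
  u_1 = -5/13;  a_3 = 5;  u_2 = (u_1 − 5)/7 = -10/13
Digits: (0, 0, 4, 5).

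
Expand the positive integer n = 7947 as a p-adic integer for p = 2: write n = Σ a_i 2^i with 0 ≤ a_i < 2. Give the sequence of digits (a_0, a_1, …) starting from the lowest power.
(a_0, a_1, …) = (1, 1, 0, 1, 0, 0, 0, 0, 1, 1, 1, 1, 1)

Repeated division by 2 gives the digits low-to-high: 7947 = 1 + 1·2^1 + 1·2^3 + 1·2^8 + 1·2^9 + 1·2^10 + 1·2^11 + 1·2^12. Digit sequence: (1, 1, 0, 1, 0, 0, 0, 0, 1, 1, 1, 1, 1).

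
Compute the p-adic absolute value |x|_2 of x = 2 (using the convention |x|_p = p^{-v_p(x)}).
|2|_2 = 1/2

Step 1 — compute v_2(x) by factoring powers of 2 out of the numerator and denominator: v_2(2) = 1. Step 2 — apply |x|_p = p^{-v_p(x)} = 2^{-1} = 1/2.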